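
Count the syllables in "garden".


Word: "garden"
Syllable breakdown: gar · den
Counting: 2 parts
= 2 syllables


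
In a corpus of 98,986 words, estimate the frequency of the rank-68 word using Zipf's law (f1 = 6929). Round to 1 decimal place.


Zipf's law: f(r) = f(1) / r
f(1) = 6929
f(68) = 6929 / 68
= 101.9 occurrences


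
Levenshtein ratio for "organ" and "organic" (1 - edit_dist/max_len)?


Word 1: "organ" (length 5)
Word 2: "organic" (length 7)
One optimal edit sequence:
  1. keep 'o'
  2. keep 'r'
  3. keep 'g'
  4. keep 'a'
  5. keep 'n'
  6. insert 'i'  (+1)
  7. insert 'c'  (+1)
Edit distance = 2
Max length = max(5, 7) = 7
Similarity = 1 - 2/7
= 0.7143


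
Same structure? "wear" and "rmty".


Pattern of "wear": [0, 1, 2, 3]
Pattern of "rmty": [0, 1, 2, 3]
Patterns match
Same pattern = Yes


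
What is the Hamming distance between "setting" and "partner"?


Comparing character by character (same length = 7):
  Pos 0: 's' vs 'p' !=
  Pos 1: 'e' vs 'a' !=
  Pos 2: 't' vs 'r' !=
  Pos 3: 't' vs 't' =
  Pos 4: 'i' vs 'n' !=
  Pos 5: 'n' vs 'e' !=
  Pos 6: 'g' vs 'r' !=
Hamming distance = 6


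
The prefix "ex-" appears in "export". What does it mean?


Prefix: ex-
Example: export (ex- + port)
Meaning = out / former


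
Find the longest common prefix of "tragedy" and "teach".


Word 1: "tragedy"
Word 2: "teach"
Comparing from start:
  Pos 0: 't' == 't'
  Pos 1: 'r' != 'e' (stop)
LCP = "t" (length 1)


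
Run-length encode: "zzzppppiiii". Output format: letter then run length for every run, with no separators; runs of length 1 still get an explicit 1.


String: "zzzppppiiii"
Scanning for consecutive runs:
  'z' x 3
  'p' x 4
  'i' x 4
RLE = "z3p4i4"


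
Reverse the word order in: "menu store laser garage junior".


Original: "menu store laser garage junior"
Words (1..n): menu | store | laser | garage | junior
Reversed (n..1): junior | garage | laser | store | menu
Result = "junior garage laser store menu"


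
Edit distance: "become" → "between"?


Word 1: "become" (length 6)
Word 2: "between" (length 7)
One optimal edit sequence (insert/delete/substitute each cost 1):
  1. keep 'b'
  2. keep 'e'
  3. substitute 'c' -> 't'  (+1)
  4. substitute 'o' -> 'w'  (+1)
  5. substitute 'm' -> 'e'  (+1)
  6. keep 'e'
  7. insert 'n'  (+1)
Total edit operations: 4
Edit distance = 4


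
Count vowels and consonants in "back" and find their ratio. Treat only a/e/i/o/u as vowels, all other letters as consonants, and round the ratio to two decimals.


Word: "back"
Vowels (a,e,i,o,u): 1
Consonants: 3
Ratio = 1/3
= 0.33


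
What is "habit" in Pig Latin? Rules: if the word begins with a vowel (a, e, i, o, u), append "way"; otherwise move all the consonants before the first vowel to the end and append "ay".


Word: "habit"
Starts with consonant(s) → move to end, add 'ay'
Consonant cluster: "h"
Pig Latin = "abithay"


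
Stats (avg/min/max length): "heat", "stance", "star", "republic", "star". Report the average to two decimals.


Lengths: "heat"=4, "stance"=6, "star"=4, "republic"=8, "star"=4
Sum = 26, Count = 5
Average = 26/5 = 5.20
= avg=5.20, min=4, max=8


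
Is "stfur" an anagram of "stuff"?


Word 1: "stuff" → sorted: ffstu
Word 2: "stfur" → sorted: frstu
Same letters? ffstu != frstu
Anagram = No


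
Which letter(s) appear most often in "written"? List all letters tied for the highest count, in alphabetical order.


Word: "written"
Letter counts:
  'e': 1
  'i': 1
  'n': 1
  'r': 1
  't': 2
  'w': 1
Maximum count = 2
Most frequent = 't' (2 times each)


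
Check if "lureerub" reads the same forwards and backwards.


Word: "lureerub"
Reversed: "bureerul"
Forward == Backward? lureerub != bureerul
Palindrome = No


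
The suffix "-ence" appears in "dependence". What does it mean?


Suffix: -ence
As in: dependence -> depend + -ence
Meaning = state of


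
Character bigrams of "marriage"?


Word: "marriage" (length 8)
Number of bigrams = 8 - 2 + 1 = 7
  Position 0: "ma"
  Position 1: "ar"
  Position 2: "rr"
  Position 3: "ri"
  Position 4: "ia"
  Position 5: "ag"
  Position 6: "ge"
Bigrams = "ma", "ar", "rr", "ri", "ia", "ag", "ge"


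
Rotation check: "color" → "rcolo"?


Word: "color", Candidate: "rcolo"
Method: check if candidate is substring of word+word
"colorcolor" contains "rcolo"? Yes
Is rotation = Yes


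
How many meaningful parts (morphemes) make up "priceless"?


Word: "priceless"
Morphemes: price / -less
Each morpheme carries meaning
= 2 morphemes


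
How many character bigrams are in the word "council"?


Word: "council" (length 7)
Number of 2-grams = length - 2 + 1 = 7 - 2 + 1
= 6


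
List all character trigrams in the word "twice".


Word: "twice" (length 5)
Number of trigrams = 5 - 3 + 1 = 3
  Position 0: "twi"
  Position 1: "wic"
  Position 2: "ice"
Trigrams = "twi", "wic", "ice"


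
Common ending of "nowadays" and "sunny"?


Word 1: "nowadays"
Word 2: "sunny"
Comparing from end:
  Pos -1: 's' != 'y' (stop)
LCS = "" (length 0)


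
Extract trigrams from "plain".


Word: "plain" (length 5)
Number of trigrams = 5 - 3 + 1 = 3
  Position 0: "pla"
  Position 1: "lai"
  Position 2: "ain"
Trigrams = "pla", "lai", "ain"


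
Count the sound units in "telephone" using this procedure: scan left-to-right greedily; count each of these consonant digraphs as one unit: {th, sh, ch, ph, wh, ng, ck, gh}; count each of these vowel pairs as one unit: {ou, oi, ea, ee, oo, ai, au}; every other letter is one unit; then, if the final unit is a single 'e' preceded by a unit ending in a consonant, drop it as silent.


Word: "telephone" (9 letters)
Left-to-right scan:
  [1] 't' (letter)
  [2] 'e' (letter)
  [3] 'l' (letter)
  [4] 'e' (letter)
  [5] 'ph' (digraph)
  [6] 'o' (letter)
  [7] 'n' (letter)
  [8] 'e' (letter)
Units from scan: 8
Final unit is 'e' after a consonant -> drop as silent (-1)
Sound units = 7 units


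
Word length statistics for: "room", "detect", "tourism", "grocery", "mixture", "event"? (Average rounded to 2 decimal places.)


Lengths: "room"=4, "detect"=6, "tourism"=7, "grocery"=7, "mixture"=7, "event"=5
Sum = 36, Count = 6
Average = 36/6 = 6.00
= avg=6.00, min=4, max=7


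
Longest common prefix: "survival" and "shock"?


Word 1: "survival"
Word 2: "shock"
Comparing from start:
  Pos 0: 's' == 's'
  Pos 1: 'u' != 'h' (stop)
LCP = "s" (length 1)


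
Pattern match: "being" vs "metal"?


Pattern of "being": [0, 1, 2, 3, 4]
Pattern of "metal": [0, 1, 2, 3, 4]
Patterns match
Same pattern = Yes


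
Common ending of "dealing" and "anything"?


Word 1: "dealing"
Word 2: "anything"
Comparing from end:
  Pos -1: 'g' == 'g'
  Pos -2: 'n' == 'n'
  Pos -3: 'i' == 'i'
  Pos -4: 'l' != 'h' (stop)
LCS = "ing" (length 3)


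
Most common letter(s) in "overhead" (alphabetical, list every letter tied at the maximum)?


Word: "overhead"
Letter counts:
  'a': 1
  'd': 1
  'e': 2
  'h': 1
  'o': 1
  'r': 1
  'v': 1
Maximum count = 2
Most frequent = 'e' (2 times each)


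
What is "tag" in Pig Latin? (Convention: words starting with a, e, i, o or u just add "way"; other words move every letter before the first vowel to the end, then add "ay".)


Word: "tag"
Starts with consonant(s) → move to end, add 'ay'
Consonant cluster: "t"
Pig Latin = "agtay"


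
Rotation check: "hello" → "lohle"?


Word: "hello", Candidate: "lohle"
Method: check if candidate is substring of word+word
"hellohello" contains "lohle"? No
Is rotation = No


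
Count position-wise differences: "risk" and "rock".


Comparing character by character (same length = 4):
  Pos 0: 'r' vs 'r' =
  Pos 1: 'i' vs 'o' !=
  Pos 2: 's' vs 'c' !=
  Pos 3: 'k' vs 'k' =
Hamming distance = 2


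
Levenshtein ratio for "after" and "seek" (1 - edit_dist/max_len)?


Word 1: "after" (length 5)
Word 2: "seek" (length 4)
One optimal edit sequence:
  1. delete 'a'  (+1)
  2. substitute 'f' -> 's'  (+1)
  3. substitute 't' -> 'e'  (+1)
  4. keep 'e'
  5. substitute 'r' -> 'k'  (+1)
Edit distance = 4
Max length = max(5, 4) = 5
Similarity = 1 - 4/5
= 0.2000


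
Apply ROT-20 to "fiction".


Word: "fiction"
Shift: 20
Each letter → (letter + shift) mod 26:
  'f' (5) + 20 = 25 → 'z'
  'i' (8) + 20 = 2 → 'c'
  'c' (2) + 20 = 22 → 'w'
  't' (19) + 20 = 13 → 'n'
  'i' (8) + 20 = 2 → 'c'
  'o' (14) + 20 = 8 → 'i'
  'n' (13) + 20 = 7 → 'h'
Result = "zcwncih"


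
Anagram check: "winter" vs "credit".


Word 1: "winter" → sorted: einrtw
Word 2: "credit" → sorted: cdeirt
Same letters? einrtw != cdeirt
Anagram = No


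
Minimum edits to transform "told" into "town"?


Word 1: "told" (length 4)
Word 2: "town" (length 4)
One optimal edit sequence (insert/delete/substitute each cost 1):
  1. keep 't'
  2. keep 'o'
  3. substitute 'l' -> 'w'  (+1)
  4. substitute 'd' -> 'n'  (+1)
Total edit operations: 2
Edit distance = 2


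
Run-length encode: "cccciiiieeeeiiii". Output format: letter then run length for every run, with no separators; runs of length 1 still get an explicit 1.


String: "cccciiiieeeeiiii"
Scanning for consecutive runs:
  'c' x 4
  'i' x 4
  'e' x 4
  'i' x 4
RLE = "c4i4e4i4"


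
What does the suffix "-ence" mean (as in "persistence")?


Suffix: -ence
Example: persistence = persist + -ence
Meaning = state of


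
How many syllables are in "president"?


Word: "president"
Syllable breakdown: pres-i-dent
Counting: 3 parts
= 3 syllables


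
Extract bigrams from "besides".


Word: "besides" (length 7)
Number of bigrams = 7 - 2 + 1 = 6
  Position 0: "be"
  Position 1: "es"
  Position 2: "si"
  Position 3: "id"
  Position 4: "de"
  Position 5: "es"
Bigrams = "be", "es", "si", "id", "de", "es"


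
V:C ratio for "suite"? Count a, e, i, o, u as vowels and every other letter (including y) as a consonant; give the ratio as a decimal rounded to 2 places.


Word: "suite"
Vowels (a,e,i,o,u): 3
Consonants: 2
Ratio = 3/2
= 1.50


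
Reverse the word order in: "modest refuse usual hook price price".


Original: "modest refuse usual hook price price"
Words (1..n): modest | refuse | usual | hook | price | price
Reversed (n..1): price | price | hook | usual | refuse | modest
Result = "price price hook usual refuse modest"


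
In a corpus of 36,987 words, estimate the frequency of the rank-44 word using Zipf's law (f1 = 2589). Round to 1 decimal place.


Zipf's law: f(r) = f(1) / r
f(1) = 2589
f(44) = 2589 / 44
= 58.8 occurrences


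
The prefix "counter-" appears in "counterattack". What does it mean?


Prefix: counter-
Example: counterattack (counter- + attack)
Meaning = against / opposite


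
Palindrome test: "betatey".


Word: "betatey"
Reversed: "yetateb"
Forward == Backward? betatey != yetateb
Palindrome = No


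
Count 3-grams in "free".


Word: "free" (length 4)
Number of 3-grams = length - 3 + 1 = 4 - 3 + 1
= 2


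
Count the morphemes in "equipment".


Word: "equipment"
Morphemes: equip / -ment
Each morpheme carries meaning
= 2 morphemes


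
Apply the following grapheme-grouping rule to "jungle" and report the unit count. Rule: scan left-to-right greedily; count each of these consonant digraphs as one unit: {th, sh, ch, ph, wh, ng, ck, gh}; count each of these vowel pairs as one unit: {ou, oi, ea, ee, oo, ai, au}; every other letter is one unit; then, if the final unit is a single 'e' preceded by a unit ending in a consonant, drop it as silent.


Word: "jungle" (6 letters)
Left-to-right scan:
  1. 'j' (letter)
  2. 'u' (letter)
  3. 'ng' (digraph)
  4. 'l' (letter)
  5. 'e' (letter)
Units from scan: 5
Final unit is 'e' after a consonant -> drop as silent (-1)
Sound units = 4 units


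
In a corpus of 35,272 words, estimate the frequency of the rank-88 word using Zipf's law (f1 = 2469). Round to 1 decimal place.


Zipf's law: f(r) = f(1) / r
f(1) = 2469
f(88) = 2469 / 88
= 28.1 occurrences


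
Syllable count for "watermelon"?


Word: "watermelon"
Syllable breakdown: wa-ter-mel-on
Counting: 4 parts
= 4 syllables


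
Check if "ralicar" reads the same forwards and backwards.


Word: "ralicar"
Reversed: "racilar"
Forward == Backward? ralicar != racilar
Palindrome = No


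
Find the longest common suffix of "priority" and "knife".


Word 1: "priority"
Word 2: "knife"
Comparing from end:
  Pos -1: 'y' != 'e' (stop)
LCS = "" (length 0)


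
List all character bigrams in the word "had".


Word: "had" (length 3)
Number of bigrams = 3 - 2 + 1 = 2
  Position 0: "ha"
  Position 1: "ad"
Bigrams = "ha", "ad"


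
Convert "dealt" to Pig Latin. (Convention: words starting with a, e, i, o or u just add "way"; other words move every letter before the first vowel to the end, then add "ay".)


Word: "dealt"
Starts with consonant(s) → move to end, add 'ay'
Consonant cluster: "d"
Pig Latin = "ealtday"


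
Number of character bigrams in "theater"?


Word: "theater" (length 7)
Number of 2-grams = length - 2 + 1 = 7 - 2 + 1
= 6


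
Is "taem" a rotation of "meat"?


Word: "meat", Candidate: "taem"
Method: check if candidate is substring of word+word
"meatmeat" contains "taem"? No
Is rotation = No


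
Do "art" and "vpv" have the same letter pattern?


Pattern of "art": [0, 1, 2]
Pattern of "vpv": [0, 1, 0]
Patterns do not match
Same pattern = No


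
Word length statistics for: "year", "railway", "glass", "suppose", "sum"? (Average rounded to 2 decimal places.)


Lengths: "year"=4, "railway"=7, "glass"=5, "suppose"=7, "sum"=3
Sum = 26, Count = 5
Average = 26/5 = 5.20
= avg=5.20, min=3, max=7


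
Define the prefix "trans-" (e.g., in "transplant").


Prefix: trans-
Example: transplant = trans- + plant
Meaning = across


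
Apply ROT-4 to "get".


Word: "get"
Shift: 4
Each letter → (letter + shift) mod 26:
  'g' (6) + 4 = 10 → 'k'
  'e' (4) + 4 = 8 → 'i'
  't' (19) + 4 = 23 → 'x'
Result = "kix"


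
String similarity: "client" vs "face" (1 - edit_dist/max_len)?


Word 1: "client" (length 6)
Word 2: "face" (length 4)
One optimal edit sequence:
  1. substitute 'c' -> 'f'  (+1)
  2. substitute 'l' -> 'a'  (+1)
  3. substitute 'i' -> 'c'  (+1)
  4. keep 'e'
  5. delete 'n'  (+1)
  6. delete 't'  (+1)
Edit distance = 5
Max length = max(6, 4) = 6
Similarity = 1 - 5/6
= 0.1667


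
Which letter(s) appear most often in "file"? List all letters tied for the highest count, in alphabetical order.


Word: "file"
Letter counts:
  'e': 1
  'f': 1
  'i': 1
  'l': 1
Maximum count = 1
Most frequent = 'e', 'f', 'i', 'l' (1 time each)


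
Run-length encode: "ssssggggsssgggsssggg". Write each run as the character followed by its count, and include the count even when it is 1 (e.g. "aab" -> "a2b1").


String: "ssssggggsssgggsssggg"
Scanning for consecutive runs:
  's' x 4
  'g' x 4
  's' x 3
  'g' x 3
  's' x 3
  'g' x 3
RLE = "s4g4s3g3s3g3"


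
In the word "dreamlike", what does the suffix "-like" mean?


Suffix: -like
Example: dreamlike (dream + -like)
Meaning = resembling


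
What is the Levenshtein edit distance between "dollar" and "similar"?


Word 1: "dollar" (length 6)
Word 2: "similar" (length 7)
One optimal edit sequence (insert/delete/substitute each cost 1):
  1. insert 's'  (+1)
  2. substitute 'd' -> 'i'  (+1)
  3. substitute 'o' -> 'm'  (+1)
  4. substitute 'l' -> 'i'  (+1)
  5. keep 'l'
  6. keep 'a'
  7. keep 'r'
Total edit operations: 4
Edit distance = 4


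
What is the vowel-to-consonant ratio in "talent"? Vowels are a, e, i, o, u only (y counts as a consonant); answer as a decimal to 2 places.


Word: "talent"
Vowels (a,e,i,o,u): 2
Consonants: 4
Ratio = 2/4
= 0.50


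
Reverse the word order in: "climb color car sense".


Original: "climb color car sense"
Words (1..n): climb | color | car | sense
Reversed (n..1): sense | car | color | climb
Result = "sense car color climb"


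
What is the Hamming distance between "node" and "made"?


Comparing character by character (same length = 4):
  Pos 0: 'n' vs 'm' !=
  Pos 1: 'o' vs 'a' !=
  Pos 2: 'd' vs 'd' =
  Pos 3: 'e' vs 'e' =
Hamming distance = 2


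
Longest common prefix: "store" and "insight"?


Word 1: "store"
Word 2: "insight"
Comparing from start:
  Pos 0: 's' != 'i' (stop)
LCP = "" (length 0)


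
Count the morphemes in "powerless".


Word: "powerless"
Morphemes: power / -less
Each morpheme carries meaning
= 2 morphemes


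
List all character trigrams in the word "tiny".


Word: "tiny" (length 4)
Number of trigrams = 4 - 3 + 1 = 2
  Position 0: "tin"
  Position 1: "iny"
Trigrams = "tin", "iny"


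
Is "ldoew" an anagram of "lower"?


Word 1: "lower" → sorted: elorw
Word 2: "ldoew" → sorted: delow
Same letters? elorw != delow
Anagram = No


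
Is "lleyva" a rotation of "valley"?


Word: "valley", Candidate: "lleyva"
Method: check if candidate is substring of word+word
"valleyvalley" contains "lleyva"? Yes
Is rotation = Yes


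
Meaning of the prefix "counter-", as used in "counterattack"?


Prefix: counter-
Example: counterattack = counter- + attack
Meaning = against / opposite


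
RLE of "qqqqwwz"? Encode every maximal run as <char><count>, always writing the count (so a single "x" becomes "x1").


String: "qqqqwwz"
Scanning for consecutive runs:
  'q' x 4
  'w' x 2
  'z' x 1
RLE = "q4w2z1"


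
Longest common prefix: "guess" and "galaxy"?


Word 1: "guess"
Word 2: "galaxy"
Comparing from start:
  Pos 0: 'g' == 'g'
  Pos 1: 'u' != 'a' (stop)
LCP = "g" (length 1)


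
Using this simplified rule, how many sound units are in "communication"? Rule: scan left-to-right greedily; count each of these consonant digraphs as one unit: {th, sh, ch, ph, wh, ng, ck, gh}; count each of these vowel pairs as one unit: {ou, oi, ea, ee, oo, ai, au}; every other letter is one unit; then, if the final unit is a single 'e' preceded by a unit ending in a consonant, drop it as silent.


Word: "communication" (13 letters)
Left-to-right scan:
  [1] 'c' (letter)
  [2] 'o' (letter)
  [3] 'm' (letter)
  [4] 'm' (letter)
  [5] 'u' (letter)
  [6] 'n' (letter)
  [7] 'i' (letter)
  [8] 'c' (letter)
  [9] 'a' (letter)
  [10] 't' (letter)
  [11] 'i' (letter)
  [12] 'o' (letter)
  [13] 'n' (letter)
Units from scan: 13
Sound units = 13 units


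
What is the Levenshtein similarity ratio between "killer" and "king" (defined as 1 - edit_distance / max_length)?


Word 1: "killer" (length 6)
Word 2: "king" (length 4)
One optimal edit sequence:
  1. keep 'k'
  2. keep 'i'
  3. delete 'l'  (+1)
  4. delete 'l'  (+1)
  5. substitute 'e' -> 'n'  (+1)
  6. substitute 'r' -> 'g'  (+1)
Edit distance = 4
Max length = max(6, 4) = 6
Similarity = 1 - 4/6
= 0.3333


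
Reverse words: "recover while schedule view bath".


Original: "recover while schedule view bath"
Words (1..n): recover | while | schedule | view | bath
Reversed (n..1): bath | view | schedule | while | recover
Result = "bath view schedule while recover"


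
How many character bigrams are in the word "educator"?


Word: "educator" (length 8)
Number of 2-grams = length - 2 + 1 = 8 - 2 + 1
= 7


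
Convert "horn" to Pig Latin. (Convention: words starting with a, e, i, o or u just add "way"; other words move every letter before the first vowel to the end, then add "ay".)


Word: "horn"
Starts with consonant(s) → move to end, add 'ay'
Consonant cluster: "h"
Pig Latin = "ornhay"


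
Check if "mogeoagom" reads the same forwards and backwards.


Word: "mogeoagom"
Reversed: "mogaoegom"
Forward == Backward? mogeoagom != mogaoegom
Palindrome = No


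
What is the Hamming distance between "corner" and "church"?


Comparing character by character (same length = 6):
  Pos 0: 'c' vs 'c' =
  Pos 1: 'o' vs 'h' !=
  Pos 2: 'r' vs 'u' !=
  Pos 3: 'n' vs 'r' !=
  Pos 4: 'e' vs 'c' !=
  Pos 5: 'r' vs 'h' !=
Hamming distance = 5


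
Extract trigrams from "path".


Word: "path" (length 4)
Number of trigrams = 4 - 3 + 1 = 2
  Position 0: "pat"
  Position 1: "ath"
Trigrams = "pat", "ath"


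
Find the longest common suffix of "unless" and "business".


Word 1: "unless"
Word 2: "business"
Comparing from end:
  Pos -1: 's' == 's'
  Pos -2: 's' == 's'
  Pos -3: 'e' == 'e'
  Pos -4: 'l' != 'n' (stop)
LCS = "ess" (length 3)


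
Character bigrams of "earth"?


Word: "earth" (length 5)
Number of bigrams = 5 - 2 + 1 = 4
  Position 0: "ea"
  Position 1: "ar"
  Position 2: "rt"
  Position 3: "th"
Bigrams = "ea", "ar", "rt", "th"


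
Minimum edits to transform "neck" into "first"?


Word 1: "neck" (length 4)
Word 2: "first" (length 5)
One optimal edit sequence (insert/delete/substitute each cost 1):
  1. insert 'f'  (+1)
  2. substitute 'n' -> 'i'  (+1)
  3. substitute 'e' -> 'r'  (+1)
  4. substitute 'c' -> 's'  (+1)
  5. substitute 'k' -> 't'  (+1)
Total edit operations: 5
Edit distance = 5


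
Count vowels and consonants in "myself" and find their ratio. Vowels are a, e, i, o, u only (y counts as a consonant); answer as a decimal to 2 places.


Word: "myself"
Vowels (a,e,i,o,u): 1
Consonants: 5
Ratio = 1/5
= 0.20


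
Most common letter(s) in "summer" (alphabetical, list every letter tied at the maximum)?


Word: "summer"
Letter counts:
  'e': 1
  'm': 2
  'r': 1
  's': 1
  'u': 1
Maximum count = 2
Most frequent = 'm' (2 times each)


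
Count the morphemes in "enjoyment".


Word: "enjoyment"
Morphemes: en- / joy / -ment
Each morpheme carries meaning
= 3 morphemes


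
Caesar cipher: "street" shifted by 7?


Word: "street"
Shift: 7
Each letter → (letter + shift) mod 26:
  's' (18) + 7 = 25 → 'z'
  't' (19) + 7 = 0 → 'a'
  'r' (17) + 7 = 24 → 'y'
  'e' (4) + 7 = 11 → 'l'
  'e' (4) + 7 = 11 → 'l'
  't' (19) + 7 = 0 → 'a'
Result = "zaylla"


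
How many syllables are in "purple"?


Word: "purple"
Syllable breakdown: pur / ple
Counting: 2 parts
= 2 syllables


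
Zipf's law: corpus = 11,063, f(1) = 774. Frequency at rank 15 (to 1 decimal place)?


Zipf's law: f(r) = f(1) / r
f(1) = 774
f(15) = 774 / 15
= 51.6 occurrences


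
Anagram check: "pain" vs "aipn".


Word 1: "pain" → sorted: ainp
Word 2: "aipn" → sorted: ainp
Same letters? ainp == ainp
Anagram = Yes


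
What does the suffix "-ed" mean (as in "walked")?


Suffix: -ed
As in: walked -> walk + -ed
Meaning = past tense


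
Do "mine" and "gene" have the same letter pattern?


Pattern of "mine": [0, 1, 2, 3]
Pattern of "gene": [0, 1, 2, 1]
Patterns do not match
Same pattern = No


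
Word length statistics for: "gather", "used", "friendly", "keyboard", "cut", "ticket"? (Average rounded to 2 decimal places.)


Lengths: "gather"=6, "used"=4, "friendly"=8, "keyboard"=8, "cut"=3, "ticket"=6
Sum = 35, Count = 6
Average = 35/6 = 5.83
= avg=5.83, min=3, max=8


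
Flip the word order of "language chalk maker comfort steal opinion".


Original: "language chalk maker comfort steal opinion"
Words (1..n): language | chalk | maker | comfort | steal | opinion
Reversed (n..1): opinion | steal | comfort | maker | chalk | language
Result = "opinion steal comfort maker chalk language"


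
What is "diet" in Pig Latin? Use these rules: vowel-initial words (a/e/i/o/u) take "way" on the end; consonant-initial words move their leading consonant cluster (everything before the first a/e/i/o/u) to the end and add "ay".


Word: "diet"
Starts with consonant(s) → move to end, add 'ay'
Consonant cluster: "d"
Pig Latin = "ietday"


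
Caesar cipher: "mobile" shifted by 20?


Word: "mobile"
Shift: 20
Each letter → (letter + shift) mod 26:
  'm' (12) + 20 = 6 → 'g'
  'o' (14) + 20 = 8 → 'i'
  'b' (1) + 20 = 21 → 'v'
  'i' (8) + 20 = 2 → 'c'
  'l' (11) + 20 = 5 → 'f'
  'e' (4) + 20 = 24 → 'y'
Result = "givcfy"


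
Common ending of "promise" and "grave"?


Word 1: "promise"
Word 2: "grave"
Comparing from end:
  Pos -1: 'e' == 'e'
  Pos -2: 's' != 'v' (stop)
LCS = "e" (length 1)


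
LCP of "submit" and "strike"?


Word 1: "submit"
Word 2: "strike"
Comparing from start:
  Pos 0: 's' == 's'
  Pos 1: 'u' != 't' (stop)
LCP = "s" (length 1)


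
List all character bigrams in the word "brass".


Word: "brass" (length 5)
Number of bigrams = 5 - 2 + 1 = 4
  Position 0: "br"
  Position 1: "ra"
  Position 2: "as"
  Position 3: "ss"
Bigrams = "br", "ra", "as", "ss"


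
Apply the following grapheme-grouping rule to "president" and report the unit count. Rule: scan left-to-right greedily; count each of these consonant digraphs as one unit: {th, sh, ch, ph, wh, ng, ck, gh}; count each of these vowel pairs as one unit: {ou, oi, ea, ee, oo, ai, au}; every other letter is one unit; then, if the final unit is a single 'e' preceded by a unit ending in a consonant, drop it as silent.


Word: "president" (9 letters)
Left-to-right scan:
  [1] 'p' (letter)
  [2] 'r' (letter)
  [3] 'e' (letter)
  [4] 's' (letter)
  [5] 'i' (letter)
  [6] 'd' (letter)
  [7] 'e' (letter)
  [8] 'n' (letter)
  [9] 't' (letter)
Units from scan: 9
Sound units = 9 units


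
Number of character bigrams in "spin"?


Word: "spin" (length 4)
Number of 2-grams = length - 2 + 1 = 4 - 2 + 1
= 3


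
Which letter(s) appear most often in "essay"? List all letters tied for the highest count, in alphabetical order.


Word: "essay"
Letter counts:
  'a': 1
  'e': 1
  's': 2
  'y': 1
Maximum count = 2
Most frequent = 's' (2 times each)


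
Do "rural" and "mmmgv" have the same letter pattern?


Pattern of "rural": [0, 1, 0, 2, 3]
Pattern of "mmmgv": [0, 0, 0, 1, 2]
Patterns do not match
Same pattern = No


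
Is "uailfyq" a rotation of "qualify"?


Word: "qualify", Candidate: "uailfyq"
Method: check if candidate is substring of word+word
"qualifyqualify" contains "uailfyq"? No
Is rotation = No


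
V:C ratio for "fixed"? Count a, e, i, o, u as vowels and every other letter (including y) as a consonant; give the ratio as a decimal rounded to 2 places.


Word: "fixed"
Vowels (a,e,i,o,u): 2
Consonants: 3
Ratio = 2/3
= 0.67


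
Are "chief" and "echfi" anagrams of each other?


Word 1: "chief" → sorted: cefhi
Word 2: "echfi" → sorted: cefhi
Same letters? cefhi == cefhi
Anagram = Yes


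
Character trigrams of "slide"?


Word: "slide" (length 5)
Number of trigrams = 5 - 3 + 1 = 3
  Position 0: "sli"
  Position 1: "lid"
  Position 2: "ide"
Trigrams = "sli", "lid", "ide"


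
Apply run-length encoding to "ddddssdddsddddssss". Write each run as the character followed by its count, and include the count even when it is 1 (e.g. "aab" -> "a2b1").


String: "ddddssdddsddddssss"
Scanning for consecutive runs:
  'd' x 4
  's' x 2
  'd' x 3
  's' x 1
  'd' x 4
  's' x 4
RLE = "d4s2d3s1d4s4"


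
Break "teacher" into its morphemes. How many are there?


Word: "teacher"
Morphemes: teach + -er
Each morpheme carries meaning
= 2 morphemes


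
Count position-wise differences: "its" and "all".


Comparing character by character (same length = 3):
  Pos 0: 'i' vs 'a' !=
  Pos 1: 't' vs 'l' !=
  Pos 2: 's' vs 'l' !=
Hamming distance = 3


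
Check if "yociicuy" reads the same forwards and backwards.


Word: "yociicuy"
Reversed: "yuciicoy"
Forward == Backward? yociicuy != yuciicoy
Palindrome = No


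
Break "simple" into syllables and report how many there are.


Word: "simple"
Syllable breakdown: sim | ple
Counting: 2 parts
= 2 syllables


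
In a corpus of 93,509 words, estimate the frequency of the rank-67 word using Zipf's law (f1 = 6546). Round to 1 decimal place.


Zipf's law: f(r) = f(1) / r
f(1) = 6546
f(67) = 6546 / 67
= 97.7 occurrences


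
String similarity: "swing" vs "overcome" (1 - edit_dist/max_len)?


Word 1: "swing" (length 5)
Word 2: "overcome" (length 8)
One optimal edit sequence:
  1. insert 'o'  (+1)
  2. insert 'v'  (+1)
  3. insert 'e'  (+1)
  4. substitute 's' -> 'r'  (+1)
  5. substitute 'w' -> 'c'  (+1)
  6. substitute 'i' -> 'o'  (+1)
  7. substitute 'n' -> 'm'  (+1)
  8. substitute 'g' -> 'e'  (+1)
Edit distance = 8
Max length = max(5, 8) = 8
Similarity = 1 - 8/8
= 0.0000


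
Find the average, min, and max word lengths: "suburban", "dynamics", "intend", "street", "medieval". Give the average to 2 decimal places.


Lengths: "suburban"=8, "dynamics"=8, "intend"=6, "street"=6, "medieval"=8
Sum = 36, Count = 5
Average = 36/5 = 7.20
= avg=7.20, min=6, max=8


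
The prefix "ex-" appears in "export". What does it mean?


Prefix: ex-
Example: export = ex- + port
Meaning = out / former


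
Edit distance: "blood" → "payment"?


Word 1: "blood" (length 5)
Word 2: "payment" (length 7)
One optimal edit sequence (insert/delete/substitute each cost 1):
  1. insert 'p'  (+1)
  2. insert 'a'  (+1)
  3. substitute 'b' -> 'y'  (+1)
  4. substitute 'l' -> 'm'  (+1)
  5. substitute 'o' -> 'e'  (+1)
  6. substitute 'o' -> 'n'  (+1)
  7. substitute 'd' -> 't'  (+1)
Total edit operations: 7
Edit distance = 7


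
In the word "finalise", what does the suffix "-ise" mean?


Suffix: -ise
As in: finalise -> final + -ise
Meaning = to make


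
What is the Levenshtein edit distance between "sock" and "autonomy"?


Word 1: "sock" (length 4)
Word 2: "autonomy" (length 8)
One optimal edit sequence (insert/delete/substitute each cost 1):
  1. insert 'a'  (+1)
  2. insert 'u'  (+1)
  3. insert 't'  (+1)
  4. insert 'o'  (+1)
  5. substitute 's' -> 'n'  (+1)
  6. keep 'o'
  7. substitute 'c' -> 'm'  (+1)
  8. substitute 'k' -> 'y'  (+1)
Total edit operations: 7
Edit distance = 7


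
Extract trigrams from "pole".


Word: "pole" (length 4)
Number of trigrams = 4 - 3 + 1 = 2
  Position 0: "pol"
  Position 1: "ole"
Trigrams = "pol", "ole"


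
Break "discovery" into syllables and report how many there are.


Word: "discovery"
Syllable breakdown: dis-cov-er-y
Counting: 4 parts
= 4 syllables


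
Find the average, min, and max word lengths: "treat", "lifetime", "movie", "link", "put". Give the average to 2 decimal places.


Lengths: "treat"=5, "lifetime"=8, "movie"=5, "link"=4, "put"=3
Sum = 25, Count = 5
Average = 25/5 = 5.00
= avg=5.00, min=3, max=8


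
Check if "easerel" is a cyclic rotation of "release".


Word: "release", Candidate: "easerel"
Method: check if candidate is substring of word+word
"releaserelease" contains "easerel"? Yes
Is rotation = Yes


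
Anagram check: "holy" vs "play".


Word 1: "holy" → sorted: hloy
Word 2: "play" → sorted: alpy
Same letters? hloy != alpy
Anagram = No


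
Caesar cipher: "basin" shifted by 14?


Word: "basin"
Shift: 14
Each letter → (letter + shift) mod 26:
  'b' (1) + 14 = 15 → 'p'
  'a' (0) + 14 = 14 → 'o'
  's' (18) + 14 = 6 → 'g'
  'i' (8) + 14 = 22 → 'w'
  'n' (13) + 14 = 1 → 'b'
Result = "pogwb"


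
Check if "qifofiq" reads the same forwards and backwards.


Word: "qifofiq"
Reversed: "qifofiq"
Forward == Backward? qifofiq == qifofiq
Palindrome = Yes


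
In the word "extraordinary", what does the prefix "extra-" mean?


Prefix: extra-
Example: extraordinary = extra- + ordinary
Meaning = beyond


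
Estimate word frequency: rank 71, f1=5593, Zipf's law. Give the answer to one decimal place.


Zipf's law: f(r) = f(1) / r
f(1) = 5593
f(71) = 5593 / 71
= 78.8 occurrences


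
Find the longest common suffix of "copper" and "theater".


Word 1: "copper"
Word 2: "theater"
Comparing from end:
  Pos -1: 'r' == 'r'
  Pos -2: 'e' == 'e'
  Pos -3: 'p' != 't' (stop)
LCS = "er" (length 2)


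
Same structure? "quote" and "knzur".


Pattern of "quote": [0, 1, 2, 3, 4]
Pattern of "knzur": [0, 1, 2, 3, 4]
Patterns match
Same pattern = Yes


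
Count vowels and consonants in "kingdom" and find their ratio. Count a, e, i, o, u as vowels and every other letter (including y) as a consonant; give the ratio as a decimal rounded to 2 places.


Word: "kingdom"
Vowels (a,e,i,o,u): 2
Consonants: 5
Ratio = 2/5
= 0.40


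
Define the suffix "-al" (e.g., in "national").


Suffix: -al
Example: national (nation + -al)
Meaning = relating to


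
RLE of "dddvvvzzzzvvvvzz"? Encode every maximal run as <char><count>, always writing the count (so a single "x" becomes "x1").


String: "dddvvvzzzzvvvvzz"
Scanning for consecutive runs:
  'd' x 3
  'v' x 3
  'z' x 4
  'v' x 4
  'z' x 2
RLE = "d3v3z4v4z2"


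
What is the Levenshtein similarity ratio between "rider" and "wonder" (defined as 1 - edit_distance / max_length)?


Word 1: "rider" (length 5)
Word 2: "wonder" (length 6)
One optimal edit sequence:
  1. insert 'w'  (+1)
  2. substitute 'r' -> 'o'  (+1)
  3. substitute 'i' -> 'n'  (+1)
  4. keep 'd'
  5. keep 'e'
  6. keep 'r'
Edit distance = 3
Max length = max(5, 6) = 6
Similarity = 1 - 3/6
= 0.5000


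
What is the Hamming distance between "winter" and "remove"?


Comparing character by character (same length = 6):
  Pos 0: 'w' vs 'r' !=
  Pos 1: 'i' vs 'e' !=
  Pos 2: 'n' vs 'm' !=
  Pos 3: 't' vs 'o' !=
  Pos 4: 'e' vs 'v' !=
  Pos 5: 'r' vs 'e' !=
Hamming distance = 6


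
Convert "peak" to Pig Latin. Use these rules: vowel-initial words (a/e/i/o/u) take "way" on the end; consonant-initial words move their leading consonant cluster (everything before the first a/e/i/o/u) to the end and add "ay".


Word: "peak"
Starts with consonant(s) → move to end, add 'ay'
Consonant cluster: "p"
Pig Latin = "eakpay"


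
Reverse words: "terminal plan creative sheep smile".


Original: "terminal plan creative sheep smile"
Words (1..n): terminal | plan | creative | sheep | smile
Reversed (n..1): smile | sheep | creative | plan | terminal
Result = "smile sheep creative plan terminal"


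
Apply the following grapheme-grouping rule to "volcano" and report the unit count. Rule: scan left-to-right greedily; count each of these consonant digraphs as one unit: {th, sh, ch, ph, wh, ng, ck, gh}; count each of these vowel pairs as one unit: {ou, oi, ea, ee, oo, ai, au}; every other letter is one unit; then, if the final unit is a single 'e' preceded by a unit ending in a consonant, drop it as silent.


Word: "volcano" (7 letters)
Left-to-right scan:
  [1] 'v' (letter)
  [2] 'o' (letter)
  [3] 'l' (letter)
  [4] 'c' (letter)
  [5] 'a' (letter)
  [6] 'n' (letter)
  [7] 'o' (letter)
Units from scan: 7
Sound units = 7 units


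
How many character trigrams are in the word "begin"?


Word: "begin" (length 5)
Number of 3-grams = length - 3 + 1 = 5 - 3 + 1
= 3


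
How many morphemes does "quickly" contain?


Word: "quickly"
Morphemes: quick | -ly
Each morpheme carries meaning
= 2 morphemes


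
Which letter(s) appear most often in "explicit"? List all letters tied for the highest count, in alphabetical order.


Word: "explicit"
Letter counts:
  'c': 1
  'e': 1
  'i': 2
  'l': 1
  'p': 1
  't': 1
  'x': 1
Maximum count = 2
Most frequent = 'i' (2 times each)


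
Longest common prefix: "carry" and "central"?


Word 1: "carry"
Word 2: "central"
Comparing from start:
  Pos 0: 'c' == 'c'
  Pos 1: 'a' != 'e' (stop)
LCP = "c" (length 1)


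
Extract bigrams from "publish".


Word: "publish" (length 7)
Number of bigrams = 7 - 2 + 1 = 6
  Position 0: "pu"
  Position 1: "ub"
  Position 2: "bl"
  Position 3: "li"
  Position 4: "is"
  Position 5: "sh"
Bigrams = "pu", "ub", "bl", "li", "is", "sh"


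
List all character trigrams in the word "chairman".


Word: "chairman" (length 8)
Number of trigrams = 8 - 3 + 1 = 6
  Position 0: "cha"
  Position 1: "hai"
  Position 2: "air"
  Position 3: "irm"
  Position 4: "rma"
  Position 5: "man"
Trigrams = "cha", "hai", "air", "irm", "rma", "man"


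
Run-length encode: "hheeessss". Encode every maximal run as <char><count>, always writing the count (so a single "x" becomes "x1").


String: "hheeessss"
Scanning for consecutive runs:
  'h' x 2
  'e' x 3
  's' x 4
RLE = "h2e3s4"


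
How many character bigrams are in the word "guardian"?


Word: "guardian" (length 8)
Number of 2-grams = length - 2 + 1 = 8 - 2 + 1
= 7


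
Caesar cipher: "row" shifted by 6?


Word: "row"
Shift: 6
Each letter → (letter + shift) mod 26:
  'r' (17) + 6 = 23 → 'x'
  'o' (14) + 6 = 20 → 'u'
  'w' (22) + 6 = 2 → 'c'
Result = "xuc"


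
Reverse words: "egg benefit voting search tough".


Original: "egg benefit voting search tough"
Words (1..n): egg | benefit | voting | search | tough
Reversed (n..1): tough | search | voting | benefit | egg
Result = "tough search voting benefit egg"


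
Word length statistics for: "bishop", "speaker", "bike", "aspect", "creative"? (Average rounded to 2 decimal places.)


Lengths: "bishop"=6, "speaker"=7, "bike"=4, "aspect"=6, "creative"=8
Sum = 31, Count = 5
Average = 31/5 = 6.20
= avg=6.20, min=4, max=8


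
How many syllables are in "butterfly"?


Word: "butterfly"
Syllable breakdown: but / ter / fly
Counting: 3 parts
= 3 syllables


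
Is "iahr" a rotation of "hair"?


Word: "hair", Candidate: "iahr"
Method: check if candidate is substring of word+word
"hairhair" contains "iahr"? No
Is rotation = No


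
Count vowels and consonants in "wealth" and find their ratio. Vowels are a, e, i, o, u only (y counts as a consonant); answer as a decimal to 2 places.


Word: "wealth"
Vowels (a,e,i,o,u): 2
Consonants: 4
Ratio = 2/4
= 0.50


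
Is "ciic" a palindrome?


Word: "ciic"
Reversed: "ciic"
Forward == Backward? ciic == ciic
Palindrome = Yes


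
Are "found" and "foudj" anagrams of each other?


Word 1: "found" → sorted: dfnou
Word 2: "foudj" → sorted: dfjou
Same letters? dfnou != dfjou
Anagram = No


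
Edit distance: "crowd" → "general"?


Word 1: "crowd" (length 5)
Word 2: "general" (length 7)
One optimal edit sequence (insert/delete/substitute each cost 1):
  1. insert 'g'  (+1)
  2. insert 'e'  (+1)
  3. substitute 'c' -> 'n'  (+1)
  4. substitute 'r' -> 'e'  (+1)
  5. substitute 'o' -> 'r'  (+1)
  6. substitute 'w' -> 'a'  (+1)
  7. substitute 'd' -> 'l'  (+1)
Total edit operations: 7
Edit distance = 7


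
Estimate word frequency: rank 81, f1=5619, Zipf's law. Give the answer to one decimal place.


Zipf's law: f(r) = f(1) / r
f(1) = 5619
f(81) = 5619 / 81
= 69.4 occurrences


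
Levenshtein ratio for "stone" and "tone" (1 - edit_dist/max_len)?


Word 1: "stone" (length 5)
Word 2: "tone" (length 4)
One optimal edit sequence:
  1. delete 's'  (+1)
  2. keep 't'
  3. keep 'o'
  4. keep 'n'
  5. keep 'e'
Edit distance = 1
Max length = max(5, 4) = 5
Similarity = 1 - 1/5
= 0.8000


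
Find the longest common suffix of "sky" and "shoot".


Word 1: "sky"
Word 2: "shoot"
Comparing from end:
  Pos -1: 'y' != 't' (stop)
LCS = "" (length 0)


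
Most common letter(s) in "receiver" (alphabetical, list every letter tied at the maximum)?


Word: "receiver"
Letter counts:
  'c': 1
  'e': 3
  'i': 1
  'r': 2
  'v': 1
Maximum count = 3
Most frequent = 'e' (3 times each)


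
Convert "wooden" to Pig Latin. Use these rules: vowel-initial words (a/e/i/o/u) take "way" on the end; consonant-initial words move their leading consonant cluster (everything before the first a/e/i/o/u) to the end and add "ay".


Word: "wooden"
Starts with consonant(s) → move to end, add 'ay'
Consonant cluster: "w"
Pig Latin = "oodenway"


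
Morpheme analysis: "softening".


Word: "softening"
Morphemes: soft / -en / -ing
Each morpheme carries meaning
= 3 morphemes


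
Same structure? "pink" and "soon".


Pattern of "pink": [0, 1, 2, 3]
Pattern of "soon": [0, 1, 1, 2]
Patterns do not match
Same pattern = No


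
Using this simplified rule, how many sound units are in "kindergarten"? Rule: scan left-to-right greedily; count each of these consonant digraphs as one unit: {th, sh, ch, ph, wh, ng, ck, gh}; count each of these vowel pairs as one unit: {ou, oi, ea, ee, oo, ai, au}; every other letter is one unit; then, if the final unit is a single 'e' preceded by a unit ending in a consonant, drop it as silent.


Word: "kindergarten" (12 letters)
Left-to-right scan:
  (1) 'k' (letter)
  (2) 'i' (letter)
  (3) 'n' (letter)
  (4) 'd' (letter)
  (5) 'e' (letter)
  (6) 'r' (letter)
  (7) 'g' (letter)
  (8) 'a' (letter)
  (9) 'r' (letter)
  (10) 't' (letter)
  (11) 'e' (letter)
  (12) 'n' (letter)
Units from scan: 12
Sound units = 12 units
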